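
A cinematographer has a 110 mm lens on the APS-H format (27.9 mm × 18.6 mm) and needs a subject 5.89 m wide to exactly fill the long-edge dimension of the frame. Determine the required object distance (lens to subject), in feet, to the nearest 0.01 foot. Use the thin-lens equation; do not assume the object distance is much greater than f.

W: 5.89 m = 5890 mm.
Magnification m = w/W = dᵢ/dₒ; combined with 1/f = 1/dₒ + 1/dᵢ this gives dₒ = f·(1 + W/w).
dₒ = 110 mm × (1 + 5890/27.9) = 110 × 212.1111 ≈ 23332.222 mm = 23332.222/304.8 ft = 76.5493 ft.

76.55 ft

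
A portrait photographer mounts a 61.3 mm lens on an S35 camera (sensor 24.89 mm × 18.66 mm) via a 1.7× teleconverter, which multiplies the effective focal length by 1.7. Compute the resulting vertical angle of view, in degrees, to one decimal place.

10.2°

Effective focal length f = 61.3 × 1.7 = 104.21 mm.
α = 2·arctan(18.66 / (2 × 104.21)) = 2·arctan(0.08953) ≈ 10.2322°.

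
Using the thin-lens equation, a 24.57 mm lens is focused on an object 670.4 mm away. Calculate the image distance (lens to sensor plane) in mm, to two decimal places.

1/dᵢ = 1/f − 1/dₒ = 1/24.57 − 1/670.4 = 0.0392084 mm⁻¹.
dᵢ = 1/0.0392084 ≈ 25.5047 mm.

25.50 mm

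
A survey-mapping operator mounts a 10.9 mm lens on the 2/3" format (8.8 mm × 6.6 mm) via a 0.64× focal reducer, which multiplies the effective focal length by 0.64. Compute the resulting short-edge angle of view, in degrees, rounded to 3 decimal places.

Effective focal length f = 10.9 × 0.64 = 6.976 mm.
α = 2·arctan(6.6 / (2 × 6.976)) = 2·arctan(0.47305) ≈ 50.6330°.

50.633°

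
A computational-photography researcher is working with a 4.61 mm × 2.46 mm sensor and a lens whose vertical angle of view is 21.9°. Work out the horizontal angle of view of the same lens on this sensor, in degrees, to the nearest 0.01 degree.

From the vertical AOV: f = 2.46 / (2·tan(10.95°)) = 2.46 / 0.38695 ≈ 6.3574 mm.
Horizontal AOV = 2·arctan(4.61 / (2 × 6.3574)) = 2·arctan(0.36257) ≈ 39.8581°.

39.86°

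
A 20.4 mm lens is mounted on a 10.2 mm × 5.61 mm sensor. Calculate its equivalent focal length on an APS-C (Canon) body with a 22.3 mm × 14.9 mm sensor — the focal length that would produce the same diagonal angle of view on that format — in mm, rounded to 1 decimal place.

Sensor diagonal = √(10.2² + 5.61²) = √135.5121 ≈ 11.6410 mm.
Sensor diagonal = √(22.3² + 14.9²) = √719.3000 ≈ 26.8198 mm.
Equal angle of view means equal diagonal/f ratio, so f₂ = f₁ · (diagonal₂/diagonal₁) = 20.4 × 26.8198/11.6410.
f₂ = 20.4 × 2.30391 ≈ 47.000 mm.

47.0 mm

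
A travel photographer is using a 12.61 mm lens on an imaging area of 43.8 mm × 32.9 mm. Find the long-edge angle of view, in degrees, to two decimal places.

120.13°

Angle of view α = 2·arctan(w/2f) with w = 43.8 mm and f = 12.61 mm.
w/2f = 1.73672; arctan(1.73672) ≈ 60.0667°, so α ≈ 120.1334°.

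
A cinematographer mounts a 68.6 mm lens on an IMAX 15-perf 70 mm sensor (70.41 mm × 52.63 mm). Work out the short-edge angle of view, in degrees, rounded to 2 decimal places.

41.97°

Angle of view α = 2·arctan(h/2f) with h = 52.63 mm and f = 68.6 mm.
h/2f = 0.38360; arctan(0.38360) ≈ 20.9868°, so α ≈ 41.9737°.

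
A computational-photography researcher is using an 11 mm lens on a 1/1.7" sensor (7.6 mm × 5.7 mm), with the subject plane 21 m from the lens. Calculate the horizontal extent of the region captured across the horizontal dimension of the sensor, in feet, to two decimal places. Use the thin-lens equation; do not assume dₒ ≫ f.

47.58 ft

dₒ: 21 m = 21000 mm.
Similar triangles through the lens centre give W/dₒ = w/dᵢ; with 1/f = 1/dₒ + 1/dᵢ this gives W = w·(dₒ − f)/f.
W = 7.6 mm × (21000 − 11) / 11 = 7.6 × 1908.0909 ≈ 14501.491 mm = 14501.491/304.8 ft = 47.5771 ft.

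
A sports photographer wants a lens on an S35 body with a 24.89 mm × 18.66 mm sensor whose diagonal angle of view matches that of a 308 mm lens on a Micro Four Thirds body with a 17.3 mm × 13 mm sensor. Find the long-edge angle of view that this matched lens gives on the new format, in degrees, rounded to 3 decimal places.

Sensor diagonal = √(17.3² + 13²) = √468.2900 ≈ 21.6400 mm.
Sensor diagonal = √(24.89² + 18.66²) = √967.7077 ≈ 31.1080 mm.
Equal diagonal AOV ⇒ f₂ = f₁ · 31.1080/21.6400 = 308 × 1.43752 ≈ 442.7569 mm.
Long-edge AOV on the new format = 2·arctan(24.89 / (2 × 442.7569)) = 2·arctan(0.02811) ≈ 3.2201°.

3.220°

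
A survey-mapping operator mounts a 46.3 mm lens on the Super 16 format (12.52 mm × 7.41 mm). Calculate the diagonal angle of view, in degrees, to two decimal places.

Sensor diagonal = √(12.52² + 7.41²) = √211.6585 ≈ 14.5485 mm.
Angle of view α = 2·arctan(d/2f) with d = 14.5485 mm and f = 46.3 mm.
d/2f = 0.15711; arctan(0.15711) ≈ 8.9288°, so α ≈ 17.8576°.

17.86°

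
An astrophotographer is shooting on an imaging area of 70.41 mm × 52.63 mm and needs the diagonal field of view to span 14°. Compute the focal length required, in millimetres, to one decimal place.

Sensor diagonal = √(70.41² + 52.63²) = √7727.4850 ≈ 87.9061 mm.
From α = 2·arctan(d/2f) we get f = d / (2·tan(α/2)).
With d = 87.9061 mm and α/2 = 7°, tan(α/2) ≈ 0.12278, so f ≈ 87.9061 / 0.24557 ≈ 357.9689 mm.

358.0 mm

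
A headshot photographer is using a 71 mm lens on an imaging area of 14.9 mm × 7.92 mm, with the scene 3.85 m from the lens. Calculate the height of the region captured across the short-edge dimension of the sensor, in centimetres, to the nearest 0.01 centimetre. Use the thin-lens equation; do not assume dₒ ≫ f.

42.15 cm

dₒ: 3.85 m = 3850 mm.
Similar triangles through the lens centre give W/dₒ = h/dᵢ; with 1/f = 1/dₒ + 1/dᵢ this gives W = h·(dₒ − f)/f.
W = 7.92 mm × (3850 − 71) / 71 = 7.92 × 53.2254 ≈ 421.545 mm = 42.1545 cm.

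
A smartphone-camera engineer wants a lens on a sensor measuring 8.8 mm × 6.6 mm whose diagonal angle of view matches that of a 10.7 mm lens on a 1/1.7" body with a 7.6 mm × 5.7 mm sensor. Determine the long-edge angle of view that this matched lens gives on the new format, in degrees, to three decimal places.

39.104°

Sensor diagonal = √(7.6² + 5.7²) = √90.2500 ≈ 9.5000 mm.
Sensor diagonal = √(8.8² + 6.6²) = √121.0000 ≈ 11.0000 mm.
Equal diagonal AOV ⇒ f₂ = f₁ · 11.0000/9.5000 = 10.7 × 1.15789 ≈ 12.3895 mm.
Long-edge AOV on the new format = 2·arctan(8.8 / (2 × 12.3895)) = 2·arctan(0.35514) ≈ 39.1040°.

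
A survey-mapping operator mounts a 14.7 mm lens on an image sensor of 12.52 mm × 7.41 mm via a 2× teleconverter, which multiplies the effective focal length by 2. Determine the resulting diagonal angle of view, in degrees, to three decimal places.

Effective focal length f = 14.7 × 2 = 29.4 mm.
Sensor diagonal = √(12.52² + 7.41²) = √211.6585 ≈ 14.5485 mm.
α = 2·arctan(14.548 / (2 × 29.4)) = 2·arctan(0.24742) ≈ 27.7944°.

27.794°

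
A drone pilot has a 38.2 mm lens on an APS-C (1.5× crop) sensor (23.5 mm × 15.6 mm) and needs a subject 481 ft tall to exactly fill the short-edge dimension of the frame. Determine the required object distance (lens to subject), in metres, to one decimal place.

359.0 m

W: 481 ft × 304.8 mm/ft = 146608.80 mm.
Magnification m = h/W = dᵢ/dₒ; combined with 1/f = 1/dₒ + 1/dᵢ this gives dₒ = f·(1 + W/h).
dₒ = 38.2 mm × (1 + 146609/15.6) = 38.2 × 9398.9997 ≈ 359041.789 mm = 359.042 m.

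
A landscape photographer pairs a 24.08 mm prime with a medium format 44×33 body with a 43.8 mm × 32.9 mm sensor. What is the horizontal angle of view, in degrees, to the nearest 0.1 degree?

84.6°

Angle of view α = 2·arctan(w/2f) with w = 43.8 mm and f = 24.08 mm.
w/2f = 0.90947; arctan(0.90947) ≈ 42.2855°, so α ≈ 84.5711°.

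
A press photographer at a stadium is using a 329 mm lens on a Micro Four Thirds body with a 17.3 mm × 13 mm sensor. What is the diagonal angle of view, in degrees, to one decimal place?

3.8°

Sensor diagonal = √(17.3² + 13²) = √468.2900 ≈ 21.6400 mm.
Angle of view α = 2·arctan(d/2f) with d = 21.6400 mm and f = 329 mm.
d/2f = 0.03289; arctan(0.03289) ≈ 1.8836°, so α ≈ 3.7673°.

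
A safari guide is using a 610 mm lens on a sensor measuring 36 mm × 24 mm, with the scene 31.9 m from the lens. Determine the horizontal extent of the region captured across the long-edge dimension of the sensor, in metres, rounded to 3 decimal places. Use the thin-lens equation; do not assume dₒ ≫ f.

dₒ: 31.9 m = 31900 mm.
Similar triangles through the lens centre give W/dₒ = w/dᵢ; with 1/f = 1/dₒ + 1/dᵢ this gives W = w·(dₒ − f)/f.
W = 36 mm × (31900 − 610) / 610 = 36 × 51.2951 ≈ 1846.623 mm = 1.84662 m.

1.847 m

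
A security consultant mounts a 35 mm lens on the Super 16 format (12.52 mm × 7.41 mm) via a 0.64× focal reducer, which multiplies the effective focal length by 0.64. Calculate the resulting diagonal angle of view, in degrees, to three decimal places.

35.982°

Effective focal length f = 35 × 0.64 = 22.4 mm.
Sensor diagonal = √(12.52² + 7.41²) = √211.6585 ≈ 14.5485 mm.
α = 2·arctan(14.548 / (2 × 22.4)) = 2·arctan(0.32474) ≈ 35.9817°.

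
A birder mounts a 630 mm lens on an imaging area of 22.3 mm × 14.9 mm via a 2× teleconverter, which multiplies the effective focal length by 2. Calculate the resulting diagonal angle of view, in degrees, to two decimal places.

Effective focal length f = 630 × 2 = 1260 mm.
Sensor diagonal = √(22.3² + 14.9²) = √719.3000 ≈ 26.8198 mm.
α = 2·arctan(26.820 / (2 × 1260)) = 2·arctan(0.01064) ≈ 1.2195°.

1.22°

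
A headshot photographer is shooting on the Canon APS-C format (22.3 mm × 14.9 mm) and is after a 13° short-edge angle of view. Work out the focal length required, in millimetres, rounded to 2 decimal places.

From α = 2·arctan(h/2f) we get f = h / (2·tan(α/2)).
With h = 14.9 mm and α/2 = 6.5°, tan(α/2) ≈ 0.11394, so f ≈ 14.9 / 0.22787 ≈ 65.3878 mm.

65.39 mm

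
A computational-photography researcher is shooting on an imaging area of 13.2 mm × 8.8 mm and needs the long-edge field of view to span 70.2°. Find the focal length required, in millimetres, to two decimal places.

9.39 mm

From α = 2·arctan(w/2f) we get f = w / (2·tan(α/2)).
With w = 13.2 mm and α/2 = 35.1°, tan(α/2) ≈ 0.70281, so f ≈ 13.2 / 1.40562 ≈ 9.3909 mm.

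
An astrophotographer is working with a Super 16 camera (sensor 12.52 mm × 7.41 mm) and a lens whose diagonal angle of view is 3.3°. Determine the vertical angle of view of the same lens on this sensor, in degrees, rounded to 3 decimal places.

1.681°

Sensor diagonal = √(12.52² + 7.41²) = √211.6585 ≈ 14.5485 mm.
From the diagonal AOV: f = 14.5485 / (2·tan(1.65°)) = 14.5485 / 0.05761 ≈ 252.5262 mm.
Vertical AOV = 2·arctan(7.41 / (2 × 252.5262)) = 2·arctan(0.01467) ≈ 1.6811°.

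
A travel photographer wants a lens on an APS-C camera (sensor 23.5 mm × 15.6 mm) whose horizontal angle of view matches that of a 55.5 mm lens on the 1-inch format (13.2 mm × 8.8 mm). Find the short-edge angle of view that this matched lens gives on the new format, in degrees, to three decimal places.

9.027°

Equal horizontal AOV ⇒ f₂ = f₁ · 23.5/13.2 = 55.5 × 1.78030 ≈ 98.8068 mm.
Short-edge AOV on the new format = 2·arctan(15.6 / (2 × 98.8068)) = 2·arctan(0.07894) ≈ 9.0274°.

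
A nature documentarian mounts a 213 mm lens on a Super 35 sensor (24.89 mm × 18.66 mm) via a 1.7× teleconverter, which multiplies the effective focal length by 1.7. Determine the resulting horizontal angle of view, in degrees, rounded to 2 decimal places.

3.94°

Effective focal length f = 213 × 1.7 = 362.1 mm.
α = 2·arctan(24.89 / (2 × 362.1)) = 2·arctan(0.03437) ≈ 3.9368°.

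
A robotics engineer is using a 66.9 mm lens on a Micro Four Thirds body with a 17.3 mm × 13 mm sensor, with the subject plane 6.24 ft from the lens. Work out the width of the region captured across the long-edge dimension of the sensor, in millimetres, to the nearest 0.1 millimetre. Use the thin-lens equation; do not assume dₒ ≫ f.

474.5 mm

dₒ: 6.24 ft × 304.8 mm/ft = 1901.95 mm.
Similar triangles through the lens centre give W/dₒ = w/dᵢ; with 1/f = 1/dₒ + 1/dᵢ this gives W = w·(dₒ − f)/f.
W = 17.3 mm × (1901.95 − 66.9) / 66.9 = 17.3 × 27.4298 ≈ 474.535 mm.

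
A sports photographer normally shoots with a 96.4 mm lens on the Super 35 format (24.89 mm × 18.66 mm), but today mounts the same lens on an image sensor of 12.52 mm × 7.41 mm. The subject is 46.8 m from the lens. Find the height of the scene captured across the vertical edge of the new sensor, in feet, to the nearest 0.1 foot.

The focal length stays 96.4 mm; the relevant sensor dimension is now h = 7.41 mm. Object distance dₒ = 46.8 m = 46800 mm.
Thin-lens field height W = h·(dₒ − f)/f = 7.41 × (46800 − 96.4)/96.4 ≈ 3589.976 mm = 3589.976/304.8 ft = 11.7781 ft.

11.8 ft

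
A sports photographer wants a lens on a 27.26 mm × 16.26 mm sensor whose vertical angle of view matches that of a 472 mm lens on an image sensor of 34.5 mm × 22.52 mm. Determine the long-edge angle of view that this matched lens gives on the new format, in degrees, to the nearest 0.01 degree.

4.58°

Equal vertical AOV ⇒ f₂ = f₁ · 16.26/22.52 = 472 × 0.72202 ≈ 340.7957 mm.
Long-edge AOV on the new format = 2·arctan(27.26 / (2 × 340.7957)) = 2·arctan(0.03999) ≈ 4.5806°.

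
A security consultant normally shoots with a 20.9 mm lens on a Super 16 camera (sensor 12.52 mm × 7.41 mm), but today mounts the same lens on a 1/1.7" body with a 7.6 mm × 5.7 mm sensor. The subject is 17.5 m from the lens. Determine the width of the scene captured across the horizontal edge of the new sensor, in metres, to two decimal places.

6.36 m

The focal length stays 20.9 mm; the relevant sensor dimension is now w = 7.6 mm. Object distance dₒ = 17.5 m = 17500 mm.
Thin-lens field width W = w·(dₒ − f)/f = 7.6 × (17500 − 20.9)/20.9 ≈ 6356.036 mm = 6.35604 m.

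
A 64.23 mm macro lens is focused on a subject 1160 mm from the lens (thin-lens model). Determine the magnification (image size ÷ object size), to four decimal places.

Thin lens: 1/f = 1/dₒ + 1/dᵢ → 1/dᵢ = 1/64.23 − 1/1160 = 0.0147070 mm⁻¹, so dᵢ ≈ 67.9949 mm.
Magnification m = dᵢ/dₒ = 67.9949/1160 ≈ 0.05862.

0.0586×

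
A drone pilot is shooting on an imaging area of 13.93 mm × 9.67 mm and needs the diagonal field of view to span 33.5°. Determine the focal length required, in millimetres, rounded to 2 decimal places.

28.17 mm

Sensor diagonal = √(13.93² + 9.67²) = √287.5538 ≈ 16.9574 mm.
From α = 2·arctan(d/2f) we get f = d / (2·tan(α/2)).
With d = 16.9574 mm and α/2 = 16.75°, tan(α/2) ≈ 0.30097, so f ≈ 16.9574 / 0.60193 ≈ 28.1717 mm.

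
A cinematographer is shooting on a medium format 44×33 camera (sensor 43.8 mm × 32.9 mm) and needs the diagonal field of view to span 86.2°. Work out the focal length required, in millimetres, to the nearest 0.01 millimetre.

Sensor diagonal = √(43.8² + 32.9²) = √3000.8500 ≈ 54.7800 mm.
From α = 2·arctan(d/2f) we get f = d / (2·tan(α/2)).
With d = 54.7800 mm and α/2 = 43.1°, tan(α/2) ≈ 0.93578, so f ≈ 54.7800 / 1.87157 ≈ 29.2696 mm.

29.27 mm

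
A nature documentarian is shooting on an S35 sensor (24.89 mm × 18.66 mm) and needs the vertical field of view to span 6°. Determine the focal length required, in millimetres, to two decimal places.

From α = 2·arctan(h/2f) we get f = h / (2·tan(α/2)).
With h = 18.66 mm and α/2 = 3°, tan(α/2) ≈ 0.05241, so f ≈ 18.66 / 0.10482 ≈ 178.0270 mm.

178.03 mm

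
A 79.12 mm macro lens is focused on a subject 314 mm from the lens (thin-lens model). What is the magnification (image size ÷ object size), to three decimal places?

0.337×

Thin lens: 1/f = 1/dₒ + 1/dᵢ → 1/dᵢ = 1/79.12 − 1/314 = 0.0094543 mm⁻¹, so dᵢ ≈ 105.7718 mm.
Magnification m = dᵢ/dₒ = 105.7718/314 ≈ 0.33685.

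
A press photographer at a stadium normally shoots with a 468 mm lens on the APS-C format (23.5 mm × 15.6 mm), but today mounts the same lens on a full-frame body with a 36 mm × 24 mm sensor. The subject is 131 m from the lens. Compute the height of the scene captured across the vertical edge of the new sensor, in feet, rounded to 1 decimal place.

The focal length stays 468 mm; the relevant sensor dimension is now h = 24 mm. Object distance dₒ = 131 m = 131000 mm.
Thin-lens field height W = h·(dₒ − f)/f = 24 × (131000 − 468)/468 ≈ 6693.949 mm = 6693.949/304.8 ft = 21.9618 ft.

22.0 ft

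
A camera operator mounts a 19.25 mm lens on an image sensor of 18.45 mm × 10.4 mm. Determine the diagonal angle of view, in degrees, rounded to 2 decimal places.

57.63°

Sensor diagonal = √(18.45² + 10.4²) = √448.5625 ≈ 21.1793 mm.
Angle of view α = 2·arctan(d/2f) with d = 21.1793 mm and f = 19.25 mm.
d/2f = 0.55011; arctan(0.55011) ≈ 28.8157°, so α ≈ 57.6314°.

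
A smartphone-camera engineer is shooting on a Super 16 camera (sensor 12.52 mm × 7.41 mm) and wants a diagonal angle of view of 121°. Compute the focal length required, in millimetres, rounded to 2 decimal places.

4.12 mm

Sensor diagonal = √(12.52² + 7.41²) = √211.6585 ≈ 14.5485 mm.
From α = 2·arctan(d/2f) we get f = d / (2·tan(α/2)).
With d = 14.5485 mm and α/2 = 60.5°, tan(α/2) ≈ 1.76749, so f ≈ 14.5485 / 3.53499 ≈ 4.1156 mm.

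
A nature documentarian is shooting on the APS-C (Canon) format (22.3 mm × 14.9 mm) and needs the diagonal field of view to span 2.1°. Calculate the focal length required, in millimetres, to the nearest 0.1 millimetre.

Sensor diagonal = √(22.3² + 14.9²) = √719.3000 ≈ 26.8198 mm.
From α = 2·arctan(d/2f) we get f = d / (2·tan(α/2)).
With d = 26.8198 mm and α/2 = 1.05°, tan(α/2) ≈ 0.01833, so f ≈ 26.8198 / 0.03666 ≈ 731.6607 mm.

731.7 mm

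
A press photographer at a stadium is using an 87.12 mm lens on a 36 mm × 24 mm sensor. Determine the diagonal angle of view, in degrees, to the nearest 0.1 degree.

27.9°

Sensor diagonal = √(36² + 24²) = √1872.0000 ≈ 43.2666 mm.
Angle of view α = 2·arctan(d/2f) with d = 43.2666 mm and f = 87.12 mm.
d/2f = 0.24832; arctan(0.24832) ≈ 13.9454°, so α ≈ 27.8908°.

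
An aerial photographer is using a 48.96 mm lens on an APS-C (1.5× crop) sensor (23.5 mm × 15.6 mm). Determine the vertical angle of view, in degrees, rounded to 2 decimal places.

18.10°

Angle of view α = 2·arctan(h/2f) with h = 15.6 mm and f = 48.96 mm.
h/2f = 0.15931; arctan(0.15931) ≈ 9.0519°, so α ≈ 18.1039°.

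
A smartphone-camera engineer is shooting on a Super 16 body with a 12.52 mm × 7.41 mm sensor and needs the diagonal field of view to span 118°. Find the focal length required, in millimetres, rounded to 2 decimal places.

Sensor diagonal = √(12.52² + 7.41²) = √211.6585 ≈ 14.5485 mm.
From α = 2·arctan(d/2f) we get f = d / (2·tan(α/2)).
With d = 14.5485 mm and α/2 = 59°, tan(α/2) ≈ 1.66428, so f ≈ 14.5485 / 3.32856 ≈ 4.3708 mm.

4.37 mm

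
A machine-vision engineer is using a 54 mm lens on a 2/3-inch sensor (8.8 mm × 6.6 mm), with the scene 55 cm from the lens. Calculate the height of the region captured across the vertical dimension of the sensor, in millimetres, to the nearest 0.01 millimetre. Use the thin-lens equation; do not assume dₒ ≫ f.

60.62 mm

dₒ: 55 cm = 550 mm.
Similar triangles through the lens centre give W/dₒ = h/dᵢ; with 1/f = 1/dₒ + 1/dᵢ this gives W = h·(dₒ − f)/f.
W = 6.6 mm × (550 − 54) / 54 = 6.6 × 9.1852 ≈ 60.622 mm.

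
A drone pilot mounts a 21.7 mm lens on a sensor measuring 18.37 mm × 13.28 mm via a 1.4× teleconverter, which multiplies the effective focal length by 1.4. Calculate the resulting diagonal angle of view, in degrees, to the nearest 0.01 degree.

Effective focal length f = 21.7 × 1.4 = 30.38 mm.
Sensor diagonal = √(18.37² + 13.28²) = √513.8153 ≈ 22.6675 mm.
α = 2·arctan(22.667 / (2 × 30.38)) = 2·arctan(0.37307) ≈ 40.9177°.

40.92°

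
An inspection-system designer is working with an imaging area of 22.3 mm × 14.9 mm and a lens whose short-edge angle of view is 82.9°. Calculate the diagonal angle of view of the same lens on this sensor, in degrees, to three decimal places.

115.656°

From the short-edge AOV: f = 14.9 / (2·tan(41.45°)) = 14.9 / 1.76634 ≈ 8.4355 mm.
Sensor diagonal = √(22.3² + 14.9²) = √719.3000 ≈ 26.8198 mm.
Diagonal AOV = 2·arctan(26.8198 / (2 × 8.4355)) = 2·arctan(1.58969) ≈ 115.6559°.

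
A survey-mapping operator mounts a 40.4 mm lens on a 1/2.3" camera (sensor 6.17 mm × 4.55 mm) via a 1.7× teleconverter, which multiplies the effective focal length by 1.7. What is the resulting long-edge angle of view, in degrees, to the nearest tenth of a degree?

Effective focal length f = 40.4 × 1.7 = 68.68 mm.
α = 2·arctan(6.17 / (2 × 68.68)) = 2·arctan(0.04492) ≈ 5.1438°.

5.1°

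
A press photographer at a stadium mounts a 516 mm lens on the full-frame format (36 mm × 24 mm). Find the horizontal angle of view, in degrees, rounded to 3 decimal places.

Angle of view α = 2·arctan(w/2f) with w = 36 mm and f = 516 mm.
w/2f = 0.03488; arctan(0.03488) ≈ 1.9979°, so α ≈ 3.9958°.

3.996°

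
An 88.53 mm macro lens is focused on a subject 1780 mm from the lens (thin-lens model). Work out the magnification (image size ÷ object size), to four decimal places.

Thin lens: 1/f = 1/dₒ + 1/dᵢ → 1/dᵢ = 1/88.53 − 1/1780 = 0.0107338 mm⁻¹, so dᵢ ≈ 93.1636 mm.
Magnification m = dᵢ/dₒ = 93.1636/1780 ≈ 0.05234.

0.0523×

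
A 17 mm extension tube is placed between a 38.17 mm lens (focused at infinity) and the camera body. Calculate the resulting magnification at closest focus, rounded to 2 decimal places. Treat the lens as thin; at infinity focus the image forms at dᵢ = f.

0.45×

The tube moves the image plane from f to f + e, so dᵢ = 38.17 + 17 = 55.17 mm. Focus is achieved when 1/f = 1/dₒ + 1/dᵢ, giving dₒ = 1/(1/f − 1/(f+e)).
Magnification m = dᵢ/dₒ = (f+e)·(1/f − 1/(f+e)) = e/f = 17/38.17 ≈ 0.4454.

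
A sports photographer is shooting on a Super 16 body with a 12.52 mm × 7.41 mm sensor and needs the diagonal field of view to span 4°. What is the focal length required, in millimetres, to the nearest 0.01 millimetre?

Sensor diagonal = √(12.52² + 7.41²) = √211.6585 ≈ 14.5485 mm.
From α = 2·arctan(d/2f) we get f = d / (2·tan(α/2)).
With d = 14.5485 mm and α/2 = 2°, tan(α/2) ≈ 0.03492, so f ≈ 14.5485 / 0.06984 ≈ 208.3071 mm.

208.31 mm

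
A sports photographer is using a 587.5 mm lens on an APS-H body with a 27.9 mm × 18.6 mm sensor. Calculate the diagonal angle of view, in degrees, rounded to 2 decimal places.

3.27°

Sensor diagonal = √(27.9² + 18.6²) = √1124.3700 ≈ 33.5316 mm.
Angle of view α = 2·arctan(d/2f) with d = 33.5316 mm and f = 587.5 mm.
d/2f = 0.02854; arctan(0.02854) ≈ 1.6346°, so α ≈ 3.2693°.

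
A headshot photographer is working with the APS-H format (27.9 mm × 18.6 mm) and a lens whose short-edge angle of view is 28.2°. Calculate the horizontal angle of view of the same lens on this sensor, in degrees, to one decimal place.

41.3°

From the short-edge AOV: f = 18.6 / (2·tan(14.1°)) = 18.6 / 0.50237 ≈ 37.0249 mm.
Horizontal AOV = 2·arctan(27.9 / (2 × 37.0249)) = 2·arctan(0.37677) ≈ 41.2902°.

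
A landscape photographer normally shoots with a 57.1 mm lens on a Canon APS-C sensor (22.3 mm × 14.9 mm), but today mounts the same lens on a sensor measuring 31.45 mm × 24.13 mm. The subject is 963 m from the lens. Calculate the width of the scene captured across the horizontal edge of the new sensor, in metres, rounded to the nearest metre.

The focal length stays 57.1 mm; the relevant sensor dimension is now w = 31.45 mm. Object distance dₒ = 963 m = 963000 mm.
Thin-lens field width W = w·(dₒ − f)/f = 31.45 × (963000 − 57.1)/57.1 ≈ 530377.482 mm = 530.377 m.

530 m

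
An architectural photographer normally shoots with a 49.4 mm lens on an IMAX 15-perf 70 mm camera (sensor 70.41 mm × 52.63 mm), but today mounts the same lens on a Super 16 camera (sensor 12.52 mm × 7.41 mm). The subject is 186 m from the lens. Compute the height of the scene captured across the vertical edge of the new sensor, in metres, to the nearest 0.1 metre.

27.9 m

The focal length stays 49.4 mm; the relevant sensor dimension is now h = 7.41 mm. Object distance dₒ = 186 m = 186000 mm.
Thin-lens field height W = h·(dₒ − f)/f = 7.41 × (186000 − 49.4)/49.4 ≈ 27892.590 mm = 27.8926 m.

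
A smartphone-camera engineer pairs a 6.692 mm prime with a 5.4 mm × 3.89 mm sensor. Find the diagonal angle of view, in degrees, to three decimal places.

Sensor diagonal = √(5.4² + 3.89²) = √44.2921 ≈ 6.6552 mm.
Angle of view α = 2·arctan(d/2f) with d = 6.6552 mm and f = 6.692 mm.
d/2f = 0.49725; arctan(0.49725) ≈ 26.4390°, so α ≈ 52.8780°.

52.878°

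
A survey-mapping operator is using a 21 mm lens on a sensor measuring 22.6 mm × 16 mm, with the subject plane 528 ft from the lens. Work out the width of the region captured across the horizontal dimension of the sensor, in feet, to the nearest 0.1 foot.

dₒ: 528 ft × 304.8 mm/ft = 160934.39 mm.
Similar triangles through the lens centre give W/dₒ = w/dᵢ; with 1/f = 1/dₒ + 1/dᵢ this gives W = w·(dₒ − f)/f.
W = 22.6 mm × (160934 − 21) / 21 = 22.6 × 7662.5426 ≈ 173173.463 mm = 173173.463/304.8 ft = 568.154 ft.

568.2 ft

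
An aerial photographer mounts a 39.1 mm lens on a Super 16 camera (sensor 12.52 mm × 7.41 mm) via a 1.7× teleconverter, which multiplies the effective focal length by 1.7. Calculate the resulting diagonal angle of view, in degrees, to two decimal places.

Effective focal length f = 39.1 × 1.7 = 66.47 mm.
Sensor diagonal = √(12.52² + 7.41²) = √211.6585 ≈ 14.5485 mm.
α = 2·arctan(14.548 / (2 × 66.47)) = 2·arctan(0.10944) ≈ 12.4908°.

12.49°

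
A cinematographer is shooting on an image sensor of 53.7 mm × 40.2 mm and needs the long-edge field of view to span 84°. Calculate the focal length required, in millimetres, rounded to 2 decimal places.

29.82 mm

From α = 2·arctan(w/2f) we get f = w / (2·tan(α/2)).
With w = 53.7 mm and α/2 = 42°, tan(α/2) ≈ 0.90040, so f ≈ 53.7 / 1.80081 ≈ 29.8199 mm.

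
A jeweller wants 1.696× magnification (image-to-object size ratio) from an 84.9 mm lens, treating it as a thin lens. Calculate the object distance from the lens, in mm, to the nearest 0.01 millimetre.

134.96 mm

With m = dᵢ/dₒ and 1/f = 1/dₒ + 1/dᵢ, substituting dᵢ = m·dₒ gives 1/f = (1 + 1/m)/dₒ, hence dₒ = f·(1 + 1/m).
dₒ = 84.9 × (1 + 1/1.696) = 84.9 × 1.58962 ≈ 134.959 mm.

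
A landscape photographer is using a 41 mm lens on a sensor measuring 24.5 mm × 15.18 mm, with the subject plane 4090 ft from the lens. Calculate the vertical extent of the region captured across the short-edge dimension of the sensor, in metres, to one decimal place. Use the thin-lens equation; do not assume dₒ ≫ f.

dₒ: 4090 ft × 304.8 mm/ft = 1246631.96 mm.
Similar triangles through the lens centre give W/dₒ = h/dᵢ; with 1/f = 1/dₒ + 1/dᵢ this gives W = h·(dₒ − f)/f.
W = 15.18 mm × (1.24663e+06 − 41) / 41 = 15.18 × 30404.6576 ≈ 461542.702 mm = 461.543 m.

461.5 m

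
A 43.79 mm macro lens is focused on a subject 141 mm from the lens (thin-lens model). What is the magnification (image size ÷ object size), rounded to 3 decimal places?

Thin lens: 1/f = 1/dₒ + 1/dᵢ → 1/dᵢ = 1/43.79 − 1/141 = 0.0157441 mm⁻¹, so dᵢ ≈ 63.5160 mm.
Magnification m = dᵢ/dₒ = 63.5160/141 ≈ 0.45047.

0.450×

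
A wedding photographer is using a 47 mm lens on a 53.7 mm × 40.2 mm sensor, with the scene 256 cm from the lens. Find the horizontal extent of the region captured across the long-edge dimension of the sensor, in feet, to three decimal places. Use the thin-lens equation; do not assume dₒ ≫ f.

dₒ: 256 cm = 2560 mm.
Similar triangles through the lens centre give W/dₒ = w/dᵢ; with 1/f = 1/dₒ + 1/dᵢ this gives W = w·(dₒ − f)/f.
W = 53.7 mm × (2560 − 47) / 47 = 53.7 × 53.4681 ≈ 2871.236 mm = 2871.236/304.8 ft = 9.42007 ft.

9.420 ft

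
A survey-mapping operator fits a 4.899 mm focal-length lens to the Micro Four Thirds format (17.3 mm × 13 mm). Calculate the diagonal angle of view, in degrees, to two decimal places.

131.28°

Sensor diagonal = √(17.3² + 13²) = √468.2900 ≈ 21.6400 mm.
Angle of view α = 2·arctan(d/2f) with d = 21.6400 mm and f = 4.899 mm.
d/2f = 2.20861; arctan(2.20861) ≈ 65.6403°, so α ≈ 131.2806°.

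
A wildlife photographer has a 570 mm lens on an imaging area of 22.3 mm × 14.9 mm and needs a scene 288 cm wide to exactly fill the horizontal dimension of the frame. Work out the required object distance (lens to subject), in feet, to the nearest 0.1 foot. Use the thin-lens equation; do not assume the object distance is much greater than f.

243.4 ft

W: 288 cm = 2880 mm.
Magnification m = w/W = dᵢ/dₒ; combined with 1/f = 1/dₒ + 1/dᵢ this gives dₒ = f·(1 + W/w).
dₒ = 570 mm × (1 + 2880/22.3) = 570 × 130.1480 ≈ 74184.350 mm = 74184.350/304.8 ft = 243.387 ft.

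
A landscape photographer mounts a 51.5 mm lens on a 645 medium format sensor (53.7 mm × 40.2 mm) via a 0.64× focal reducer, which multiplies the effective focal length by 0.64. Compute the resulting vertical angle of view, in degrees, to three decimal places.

Effective focal length f = 51.5 × 0.64 = 32.96 mm.
α = 2·arctan(40.2 / (2 × 32.96)) = 2·arctan(0.60983) ≈ 62.7522°.

62.752°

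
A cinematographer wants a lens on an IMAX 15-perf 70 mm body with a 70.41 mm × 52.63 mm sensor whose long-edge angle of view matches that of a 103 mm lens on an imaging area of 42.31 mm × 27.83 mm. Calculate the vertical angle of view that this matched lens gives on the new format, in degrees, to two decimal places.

Equal long-edge AOV ⇒ f₂ = f₁ · 70.41/42.31 = 103 × 1.66415 ≈ 171.4070 mm.
Vertical AOV on the new format = 2·arctan(52.63 / (2 × 171.4070)) = 2·arctan(0.15352) ≈ 17.4562°.

17.46°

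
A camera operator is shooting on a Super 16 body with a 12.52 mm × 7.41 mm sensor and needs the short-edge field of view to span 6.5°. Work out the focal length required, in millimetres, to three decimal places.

From α = 2·arctan(h/2f) we get f = h / (2·tan(α/2)).
With h = 7.41 mm and α/2 = 3.25°, tan(α/2) ≈ 0.05678, so f ≈ 7.41 / 0.11357 ≈ 65.2471 mm.

65.247 mm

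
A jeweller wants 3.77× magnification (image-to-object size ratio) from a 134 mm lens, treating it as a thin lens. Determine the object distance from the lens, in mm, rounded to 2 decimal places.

169.54 mm

With m = dᵢ/dₒ and 1/f = 1/dₒ + 1/dᵢ, substituting dᵢ = m·dₒ gives 1/f = (1 + 1/m)/dₒ, hence dₒ = f·(1 + 1/m).
dₒ = 134 × (1 + 1/3.77) = 134 × 1.26525 ≈ 169.544 mm.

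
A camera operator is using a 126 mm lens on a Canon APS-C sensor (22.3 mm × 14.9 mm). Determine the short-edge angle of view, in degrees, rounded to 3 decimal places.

Angle of view α = 2·arctan(h/2f) with h = 14.9 mm and f = 126 mm.
h/2f = 0.05913; arctan(0.05913) ≈ 3.3838°, so α ≈ 6.7676°.

6.768°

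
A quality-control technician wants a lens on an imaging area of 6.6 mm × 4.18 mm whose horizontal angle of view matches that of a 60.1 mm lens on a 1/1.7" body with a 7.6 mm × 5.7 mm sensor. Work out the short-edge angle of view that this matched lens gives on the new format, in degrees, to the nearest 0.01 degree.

Equal horizontal AOV ⇒ f₂ = f₁ · 6.6/7.6 = 60.1 × 0.86842 ≈ 52.1921 mm.
Short-edge AOV on the new format = 2·arctan(4.18 / (2 × 52.1921)) = 2·arctan(0.04004) ≈ 4.5863°.

4.59°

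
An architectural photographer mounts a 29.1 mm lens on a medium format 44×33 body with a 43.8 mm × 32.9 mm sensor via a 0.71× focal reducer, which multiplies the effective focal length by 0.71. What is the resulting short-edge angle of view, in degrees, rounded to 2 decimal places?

Effective focal length f = 29.1 × 0.71 = 20.661 mm.
α = 2·arctan(32.9 / (2 × 20.661)) = 2·arctan(0.79619) ≈ 77.0526°.

77.05°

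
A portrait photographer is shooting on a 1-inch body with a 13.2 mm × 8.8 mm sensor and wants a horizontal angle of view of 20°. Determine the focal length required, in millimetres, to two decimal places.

37.43 mm

From α = 2·arctan(w/2f) we get f = w / (2·tan(α/2)).
With w = 13.2 mm and α/2 = 10°, tan(α/2) ≈ 0.17633, so f ≈ 13.2 / 0.35265 ≈ 37.4305 mm.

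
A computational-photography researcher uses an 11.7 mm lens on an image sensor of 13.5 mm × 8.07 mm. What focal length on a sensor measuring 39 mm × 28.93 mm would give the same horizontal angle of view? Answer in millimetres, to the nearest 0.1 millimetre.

Equal angle of view means equal width/f ratio, so f₂ = f₁ · (width₂/width₁) = 11.7 × 39/13.5.
f₂ = 11.7 × 2.88889 ≈ 33.800 mm.

33.8 mm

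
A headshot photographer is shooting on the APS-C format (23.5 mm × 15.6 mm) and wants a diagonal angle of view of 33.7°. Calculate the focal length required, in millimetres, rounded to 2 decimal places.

46.57 mm

Sensor diagonal = √(23.5² + 15.6²) = √795.6100 ≈ 28.2066 mm.
From α = 2·arctan(d/2f) we get f = d / (2·tan(α/2)).
With d = 28.2066 mm and α/2 = 16.85°, tan(α/2) ≈ 0.30287, so f ≈ 28.2066 / 0.60574 ≈ 46.5654 mm.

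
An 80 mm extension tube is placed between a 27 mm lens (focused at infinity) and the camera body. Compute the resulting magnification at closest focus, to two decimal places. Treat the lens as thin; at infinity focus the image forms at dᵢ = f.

2.96×

The tube moves the image plane from f to f + e, so dᵢ = 27 + 80 = 107 mm. Focus is achieved when 1/f = 1/dₒ + 1/dᵢ, giving dₒ = 1/(1/f − 1/(f+e)).
Magnification m = dᵢ/dₒ = (f+e)·(1/f − 1/(f+e)) = e/f = 80/27 ≈ 2.9630.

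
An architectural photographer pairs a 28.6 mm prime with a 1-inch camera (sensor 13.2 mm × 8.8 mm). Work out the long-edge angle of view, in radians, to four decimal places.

Angle of view α = 2·arctan(w/2f) with w = 13.2 mm and f = 28.6 mm.
w/2f = 0.23077; arctan(0.23077) ≈ 0.2268 rad, so α ≈ 0.4536 rad.

0.4536 rad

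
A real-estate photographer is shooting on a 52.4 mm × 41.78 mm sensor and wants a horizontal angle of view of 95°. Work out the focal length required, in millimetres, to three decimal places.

From α = 2·arctan(w/2f) we get f = w / (2·tan(α/2)).
With w = 52.4 mm and α/2 = 47.5°, tan(α/2) ≈ 1.09131, so f ≈ 52.4 / 2.18262 ≈ 24.0079 mm.

24.008 mm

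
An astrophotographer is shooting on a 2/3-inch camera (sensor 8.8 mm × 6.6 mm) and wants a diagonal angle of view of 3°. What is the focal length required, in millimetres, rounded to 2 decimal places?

210.04 mm

Sensor diagonal = √(8.8² + 6.6²) = √121.0000 ≈ 11.0000 mm.
From α = 2·arctan(d/2f) we get f = d / (2·tan(α/2)).
With d = 11.0000 mm and α/2 = 1.5°, tan(α/2) ≈ 0.02619, so f ≈ 11.0000 / 0.05237 ≈ 210.0365 mm.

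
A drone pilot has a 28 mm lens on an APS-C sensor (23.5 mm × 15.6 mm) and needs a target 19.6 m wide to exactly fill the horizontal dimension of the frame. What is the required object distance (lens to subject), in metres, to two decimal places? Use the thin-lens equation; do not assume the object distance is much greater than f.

W: 19.6 m = 19600 mm.
Magnification m = w/W = dᵢ/dₒ; combined with 1/f = 1/dₒ + 1/dᵢ this gives dₒ = f·(1 + W/w).
dₒ = 28 mm × (1 + 19600/23.5) = 28 × 835.0426 ≈ 23381.191 mm = 23.3812 m.

23.38 m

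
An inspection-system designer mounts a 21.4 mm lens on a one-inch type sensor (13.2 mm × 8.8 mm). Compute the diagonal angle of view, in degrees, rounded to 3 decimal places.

Sensor diagonal = √(13.2² + 8.8²) = √251.6800 ≈ 15.8644 mm.
Angle of view α = 2·arctan(d/2f) with d = 15.8644 mm and f = 21.4 mm.
d/2f = 0.37066; arctan(0.37066) ≈ 20.3379°, so α ≈ 40.6759°.

40.676°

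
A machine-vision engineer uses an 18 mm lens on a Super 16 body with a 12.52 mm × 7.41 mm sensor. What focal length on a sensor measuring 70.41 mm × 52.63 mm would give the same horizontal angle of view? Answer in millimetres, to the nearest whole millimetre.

101 mm

Equal angle of view means equal width/f ratio, so f₂ = f₁ · (width₂/width₁) = 18 × 70.41/12.52.
f₂ = 18 × 5.62380 ≈ 101.228 mm.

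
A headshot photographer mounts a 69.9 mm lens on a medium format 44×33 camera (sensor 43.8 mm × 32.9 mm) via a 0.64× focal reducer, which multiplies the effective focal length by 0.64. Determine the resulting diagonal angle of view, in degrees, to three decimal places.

62.955°

Effective focal length f = 69.9 × 0.64 = 44.736 mm.
Sensor diagonal = √(43.8² + 32.9²) = √3000.8500 ≈ 54.7800 mm.
α = 2·arctan(54.780 / (2 × 44.736)) = 2·arctan(0.61226) ≈ 62.9548°.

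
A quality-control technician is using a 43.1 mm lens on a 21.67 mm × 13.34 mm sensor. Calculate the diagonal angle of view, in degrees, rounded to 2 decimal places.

Sensor diagonal = √(21.67² + 13.34²) = √647.5445 ≈ 25.4469 mm.
Angle of view α = 2·arctan(d/2f) with d = 25.4469 mm and f = 43.1 mm.
d/2f = 0.29521; arctan(0.29521) ≈ 16.4470°, so α ≈ 32.8940°.

32.89°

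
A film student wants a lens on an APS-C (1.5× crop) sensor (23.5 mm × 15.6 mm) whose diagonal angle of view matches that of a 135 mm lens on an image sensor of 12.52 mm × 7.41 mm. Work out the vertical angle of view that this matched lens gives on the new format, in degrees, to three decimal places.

3.414°

Sensor diagonal = √(12.52² + 7.41²) = √211.6585 ≈ 14.5485 mm.
Sensor diagonal = √(23.5² + 15.6²) = √795.6100 ≈ 28.2066 mm.
Equal diagonal AOV ⇒ f₂ = f₁ · 28.2066/14.5485 = 135 × 1.93880 ≈ 261.7375 mm.
Vertical AOV on the new format = 2·arctan(15.6 / (2 × 261.7375)) = 2·arctan(0.02980) ≈ 3.4139°.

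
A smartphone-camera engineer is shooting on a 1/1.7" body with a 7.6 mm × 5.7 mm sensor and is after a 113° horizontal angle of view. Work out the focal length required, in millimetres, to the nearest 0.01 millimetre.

From α = 2·arctan(w/2f) we get f = w / (2·tan(α/2)).
With w = 7.6 mm and α/2 = 56.5°, tan(α/2) ≈ 1.51084, so f ≈ 7.6 / 3.02167 ≈ 2.5152 mm.

2.52 mm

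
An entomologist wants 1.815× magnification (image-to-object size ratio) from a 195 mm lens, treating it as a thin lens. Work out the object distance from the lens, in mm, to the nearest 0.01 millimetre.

302.44 mm

With m = dᵢ/dₒ and 1/f = 1/dₒ + 1/dᵢ, substituting dᵢ = m·dₒ gives 1/f = (1 + 1/m)/dₒ, hence dₒ = f·(1 + 1/m).
dₒ = 195 × (1 + 1/1.815) = 195 × 1.55096 ≈ 302.438 mm.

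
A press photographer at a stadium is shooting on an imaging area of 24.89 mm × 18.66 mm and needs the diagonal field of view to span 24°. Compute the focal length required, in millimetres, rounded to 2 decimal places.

73.18 mm

Sensor diagonal = √(24.89² + 18.66²) = √967.7077 ≈ 31.1080 mm.
From α = 2·arctan(d/2f) we get f = d / (2·tan(α/2)).
With d = 31.1080 mm and α/2 = 12°, tan(α/2) ≈ 0.21256, so f ≈ 31.1080 / 0.42511 ≈ 73.1758 mm.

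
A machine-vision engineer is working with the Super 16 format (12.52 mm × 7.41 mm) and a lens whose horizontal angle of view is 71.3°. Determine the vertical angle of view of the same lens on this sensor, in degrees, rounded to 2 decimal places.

From the horizontal AOV: f = 12.52 / (2·tan(35.65°)) = 12.52 / 1.43450 ≈ 8.7278 mm.
Vertical AOV = 2·arctan(7.41 / (2 × 8.7278)) = 2·arctan(0.42451) ≈ 46.0031°.

46.00°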